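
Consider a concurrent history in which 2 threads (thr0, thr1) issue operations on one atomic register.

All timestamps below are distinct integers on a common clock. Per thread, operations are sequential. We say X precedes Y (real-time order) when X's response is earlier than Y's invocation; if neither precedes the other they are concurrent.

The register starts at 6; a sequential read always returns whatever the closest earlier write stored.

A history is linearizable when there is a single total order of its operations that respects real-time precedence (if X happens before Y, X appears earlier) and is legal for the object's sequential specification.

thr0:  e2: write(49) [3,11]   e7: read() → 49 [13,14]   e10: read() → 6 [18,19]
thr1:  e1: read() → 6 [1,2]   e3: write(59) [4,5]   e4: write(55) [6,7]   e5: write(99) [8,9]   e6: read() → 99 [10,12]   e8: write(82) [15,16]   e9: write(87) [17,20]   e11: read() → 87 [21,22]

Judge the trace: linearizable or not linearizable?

not linearizable

cut after 18 events: linearizable; cut after 19 events (e10 responds, time 19): not linearizable
checked exhaustively: 5 real-time-consistent orders of 9 completed operations, zero legal atomic register replays
include/drop combinations of the 1 pending operation (e9) were all tried; none helps
take e1, e2, e3, e4, e5, e6, e7, e8, e10 (pending dropped): step 7 already fails, because e7 read() → 49 cannot occur there
take e1, e3, e2, e4, e5, e6, e7, e8, e10 (pending dropped): step 7 already fails, because e7 read() → 49 cannot occur there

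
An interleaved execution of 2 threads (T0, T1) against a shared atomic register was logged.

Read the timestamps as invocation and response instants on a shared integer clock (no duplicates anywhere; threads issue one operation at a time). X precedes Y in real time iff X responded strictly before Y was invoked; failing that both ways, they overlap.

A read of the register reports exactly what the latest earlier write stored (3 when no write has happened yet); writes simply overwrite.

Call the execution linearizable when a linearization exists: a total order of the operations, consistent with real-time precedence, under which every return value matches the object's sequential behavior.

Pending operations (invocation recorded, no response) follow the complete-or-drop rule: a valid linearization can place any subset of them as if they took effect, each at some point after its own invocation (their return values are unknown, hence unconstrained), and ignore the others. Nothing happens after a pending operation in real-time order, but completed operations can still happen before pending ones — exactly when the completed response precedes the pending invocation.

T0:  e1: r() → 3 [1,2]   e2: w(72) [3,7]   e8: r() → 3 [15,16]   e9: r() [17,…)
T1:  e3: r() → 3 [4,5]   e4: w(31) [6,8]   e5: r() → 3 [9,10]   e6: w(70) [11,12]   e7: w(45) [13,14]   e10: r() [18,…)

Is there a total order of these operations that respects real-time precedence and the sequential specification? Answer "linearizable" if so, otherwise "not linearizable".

already the first 10 events (up to e5's response at time 10) admit no linearization; the first 9 still do
5 completed operations, 3 real-time-consistent orders — every atomic register replay fails
e.g. e1, e2, e3, e4, e5: illegal at step 3, since e3 r() → 3 cannot apply there
e.g. e1, e3, e2, e4, e5: illegal at step 5, since e5 r() → 3 cannot apply there

not linearizable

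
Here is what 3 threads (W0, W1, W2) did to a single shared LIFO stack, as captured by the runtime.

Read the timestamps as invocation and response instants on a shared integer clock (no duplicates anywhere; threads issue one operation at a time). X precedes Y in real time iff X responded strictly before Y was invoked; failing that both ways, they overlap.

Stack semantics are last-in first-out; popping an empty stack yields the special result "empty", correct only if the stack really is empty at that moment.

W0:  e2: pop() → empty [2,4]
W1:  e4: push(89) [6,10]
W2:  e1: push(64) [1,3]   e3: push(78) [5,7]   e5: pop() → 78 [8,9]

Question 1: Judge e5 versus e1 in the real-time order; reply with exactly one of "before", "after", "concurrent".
Answer: after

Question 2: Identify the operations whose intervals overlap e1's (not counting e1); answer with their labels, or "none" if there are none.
Answer: e2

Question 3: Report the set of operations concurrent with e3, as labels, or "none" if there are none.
Answer: e4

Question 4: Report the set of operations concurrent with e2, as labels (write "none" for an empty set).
Answer: e1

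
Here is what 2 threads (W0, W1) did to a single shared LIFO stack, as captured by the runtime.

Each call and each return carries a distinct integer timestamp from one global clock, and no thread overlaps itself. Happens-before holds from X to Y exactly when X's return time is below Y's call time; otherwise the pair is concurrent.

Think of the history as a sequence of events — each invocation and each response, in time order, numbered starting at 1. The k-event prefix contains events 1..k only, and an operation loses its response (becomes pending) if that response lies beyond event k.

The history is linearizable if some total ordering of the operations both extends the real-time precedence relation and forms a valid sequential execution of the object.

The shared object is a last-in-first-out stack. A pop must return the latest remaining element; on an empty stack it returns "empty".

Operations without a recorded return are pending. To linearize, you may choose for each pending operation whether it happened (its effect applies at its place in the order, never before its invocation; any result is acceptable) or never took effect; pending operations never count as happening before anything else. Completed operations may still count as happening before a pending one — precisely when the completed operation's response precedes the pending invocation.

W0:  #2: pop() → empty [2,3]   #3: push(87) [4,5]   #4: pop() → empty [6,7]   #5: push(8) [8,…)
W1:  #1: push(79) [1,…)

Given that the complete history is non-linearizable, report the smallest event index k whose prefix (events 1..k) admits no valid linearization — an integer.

7

events 1..6 are linearizable; a witness order is #2, #1, #3:
1. #2 pop() → empty, leaving stack <>
2. #1 push(79) (pending, included), leaving stack <79>
3. #3 push(87), leaving stack <79,87>
with event 7 included (#4 responding at time 7), all real-time-consistent orders fail
including or dropping the 1 pending operation (#1) in any combination fails
sample order #2, #3, #4 (pending dropped) stalls at step 3 — #4 pop() → empty has no legal effect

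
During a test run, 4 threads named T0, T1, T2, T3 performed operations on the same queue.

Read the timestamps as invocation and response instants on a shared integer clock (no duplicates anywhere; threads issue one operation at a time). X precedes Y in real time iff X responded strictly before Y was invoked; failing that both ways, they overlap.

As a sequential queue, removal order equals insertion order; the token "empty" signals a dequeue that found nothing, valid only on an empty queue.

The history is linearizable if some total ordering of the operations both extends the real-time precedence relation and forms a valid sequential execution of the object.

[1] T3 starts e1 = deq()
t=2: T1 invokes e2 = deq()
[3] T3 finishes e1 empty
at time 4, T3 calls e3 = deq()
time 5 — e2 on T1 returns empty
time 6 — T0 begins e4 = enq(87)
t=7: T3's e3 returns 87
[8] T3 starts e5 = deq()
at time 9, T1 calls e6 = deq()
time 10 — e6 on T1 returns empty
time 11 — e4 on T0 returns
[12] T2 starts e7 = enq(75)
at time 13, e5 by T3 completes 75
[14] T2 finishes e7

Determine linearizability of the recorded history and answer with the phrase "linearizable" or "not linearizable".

linearizable

a witness: e1, e2, e4, e3, e6, e7, e5
1. e1 deq() → empty, leaving queue <>
2. e2 deq() → empty, leaving queue <>
3. e4 enq(87), leaving queue <87>
4. e3 deq() → 87, leaving queue <>
5. e6 deq() → empty, leaving queue <>
6. e7 enq(75), leaving queue <75>
7. e5 deq() → 75, leaving queue <>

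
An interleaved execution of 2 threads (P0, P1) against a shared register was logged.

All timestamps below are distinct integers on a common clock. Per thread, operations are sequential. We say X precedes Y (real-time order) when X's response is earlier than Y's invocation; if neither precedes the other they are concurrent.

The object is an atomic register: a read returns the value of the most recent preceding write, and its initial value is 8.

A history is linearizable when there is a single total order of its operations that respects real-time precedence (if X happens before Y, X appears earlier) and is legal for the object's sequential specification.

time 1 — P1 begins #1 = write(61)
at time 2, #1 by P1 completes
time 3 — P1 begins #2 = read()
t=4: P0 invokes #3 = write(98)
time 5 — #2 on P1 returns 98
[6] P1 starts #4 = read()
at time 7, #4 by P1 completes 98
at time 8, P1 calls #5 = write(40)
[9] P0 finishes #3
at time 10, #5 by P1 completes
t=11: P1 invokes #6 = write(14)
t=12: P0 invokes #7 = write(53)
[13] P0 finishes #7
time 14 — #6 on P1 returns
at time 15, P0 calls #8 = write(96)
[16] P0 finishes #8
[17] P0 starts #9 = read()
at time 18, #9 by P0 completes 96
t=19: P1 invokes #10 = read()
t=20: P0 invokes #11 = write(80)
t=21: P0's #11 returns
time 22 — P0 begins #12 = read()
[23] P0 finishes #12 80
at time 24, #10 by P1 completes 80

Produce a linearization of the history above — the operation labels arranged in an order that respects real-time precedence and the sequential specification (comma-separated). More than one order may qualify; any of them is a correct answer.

1. #1 write(61), leaving value 61
2. #3 write(98), leaving value 98
3. #2 read() → 98, leaving value 98
4. #4 read() → 98, leaving value 98
5. #5 write(40), leaving value 40
6. #6 write(14), leaving value 14
7. #7 write(53), leaving value 53
8. #8 write(96), leaving value 96
9. #9 read() → 96, leaving value 96
10. #11 write(80), leaving value 80
11. #10 read() → 80, leaving value 80
12. #12 read() → 80, leaving value 80

#1, #3, #2, #4, #5, #6, #7, #8, #9, #11, #10, #12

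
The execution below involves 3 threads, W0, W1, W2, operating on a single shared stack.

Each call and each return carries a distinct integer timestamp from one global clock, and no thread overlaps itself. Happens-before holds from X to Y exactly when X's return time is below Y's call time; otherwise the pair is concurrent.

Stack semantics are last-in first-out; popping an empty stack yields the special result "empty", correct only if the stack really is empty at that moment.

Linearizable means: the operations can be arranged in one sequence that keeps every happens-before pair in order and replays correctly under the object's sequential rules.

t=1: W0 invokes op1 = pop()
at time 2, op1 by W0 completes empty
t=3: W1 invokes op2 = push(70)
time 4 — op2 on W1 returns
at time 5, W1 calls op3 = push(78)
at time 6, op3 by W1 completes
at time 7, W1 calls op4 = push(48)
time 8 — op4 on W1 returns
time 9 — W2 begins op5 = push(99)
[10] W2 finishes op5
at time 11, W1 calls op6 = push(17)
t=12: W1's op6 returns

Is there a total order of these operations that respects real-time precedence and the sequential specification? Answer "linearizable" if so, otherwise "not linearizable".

linearizable

a witness: op1, op2, op3, op4, op5, op6
after step 1 (op1 pop() → empty): stack <>
after step 2 (op2 push(70)): stack <70>
after step 3 (op3 push(78)): stack <70,78>
after step 4 (op4 push(48)): stack <70,78,48>
after step 5 (op5 push(99)): stack <70,78,48,99>
after step 6 (op6 push(17)): stack <70,78,48,99,17>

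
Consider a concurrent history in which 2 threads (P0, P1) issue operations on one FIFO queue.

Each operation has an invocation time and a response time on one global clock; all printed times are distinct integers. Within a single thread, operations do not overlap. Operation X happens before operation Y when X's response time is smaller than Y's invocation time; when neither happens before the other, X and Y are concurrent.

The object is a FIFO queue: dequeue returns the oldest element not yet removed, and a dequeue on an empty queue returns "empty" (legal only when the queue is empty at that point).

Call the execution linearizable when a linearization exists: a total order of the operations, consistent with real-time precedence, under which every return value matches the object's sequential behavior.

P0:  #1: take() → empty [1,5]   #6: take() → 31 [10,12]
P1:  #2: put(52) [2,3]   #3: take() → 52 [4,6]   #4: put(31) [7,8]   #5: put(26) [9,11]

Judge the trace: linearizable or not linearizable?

a witness: #1, #2, #3, #4, #5, #6
step 1: #1 take() → empty — queue <>
step 2: #2 put(52) — queue <52>
step 3: #3 take() → 52 — queue <>
step 4: #4 put(31) — queue <31>
step 5: #5 put(26) — queue <31,26>
step 6: #6 take() → 31 — queue <26>

linearizable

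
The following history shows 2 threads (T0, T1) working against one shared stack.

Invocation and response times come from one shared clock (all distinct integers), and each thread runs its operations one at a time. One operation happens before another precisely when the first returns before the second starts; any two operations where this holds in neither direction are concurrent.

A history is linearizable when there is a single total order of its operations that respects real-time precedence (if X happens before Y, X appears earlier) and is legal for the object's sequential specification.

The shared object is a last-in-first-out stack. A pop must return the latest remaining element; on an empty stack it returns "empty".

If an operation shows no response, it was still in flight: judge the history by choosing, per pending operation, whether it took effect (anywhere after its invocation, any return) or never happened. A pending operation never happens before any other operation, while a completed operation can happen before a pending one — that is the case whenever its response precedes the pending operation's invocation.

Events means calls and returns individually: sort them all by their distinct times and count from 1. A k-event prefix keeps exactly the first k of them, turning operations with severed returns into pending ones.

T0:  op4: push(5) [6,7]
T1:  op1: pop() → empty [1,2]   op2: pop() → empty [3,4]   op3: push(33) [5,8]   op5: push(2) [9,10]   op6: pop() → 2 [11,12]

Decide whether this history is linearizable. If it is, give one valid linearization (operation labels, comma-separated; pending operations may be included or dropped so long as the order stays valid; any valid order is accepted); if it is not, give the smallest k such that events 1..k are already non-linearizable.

step 1: op1 pop() → empty — stack <>
step 2: op2 pop() → empty — stack <>
step 3: op3 push(33) — stack <33>
step 4: op4 push(5) — stack <33,5>
step 5: op5 push(2) — stack <33,5,2>
step 6: op6 pop() → 2 — stack <33,5>

linearizable — witness: op1, op2, op3, op4, op5, op6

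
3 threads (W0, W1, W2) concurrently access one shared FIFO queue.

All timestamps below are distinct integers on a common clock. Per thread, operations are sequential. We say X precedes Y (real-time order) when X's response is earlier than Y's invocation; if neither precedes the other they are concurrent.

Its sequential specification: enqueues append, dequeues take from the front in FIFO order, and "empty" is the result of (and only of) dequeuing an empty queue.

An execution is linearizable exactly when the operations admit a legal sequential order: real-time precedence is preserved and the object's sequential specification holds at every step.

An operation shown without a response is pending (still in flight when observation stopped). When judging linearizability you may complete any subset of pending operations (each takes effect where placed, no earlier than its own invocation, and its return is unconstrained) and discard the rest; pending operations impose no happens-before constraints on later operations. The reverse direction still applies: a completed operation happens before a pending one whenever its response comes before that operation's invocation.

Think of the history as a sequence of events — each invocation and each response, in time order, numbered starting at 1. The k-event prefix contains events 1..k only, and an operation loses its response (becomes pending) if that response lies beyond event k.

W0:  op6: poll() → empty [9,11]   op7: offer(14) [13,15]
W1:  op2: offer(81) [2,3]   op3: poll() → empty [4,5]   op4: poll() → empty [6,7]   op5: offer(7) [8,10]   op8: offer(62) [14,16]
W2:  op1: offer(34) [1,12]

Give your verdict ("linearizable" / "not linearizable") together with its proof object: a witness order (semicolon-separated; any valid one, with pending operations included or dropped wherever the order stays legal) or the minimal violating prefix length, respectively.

not linearizable — minimal violating prefix: 5 events

already the first 5 events (up to op3's response at time 5) admit no linearization; the first 4 still do
one real-time candidate order over the 2 completed operations — the FIFO queue replay rejects it
no completion choice of the 1 pending operation (op1) rescues it — every subset was tried
sample order op2, op3 (pending dropped) stalls at step 2 — op3 poll() → empty has no legal effect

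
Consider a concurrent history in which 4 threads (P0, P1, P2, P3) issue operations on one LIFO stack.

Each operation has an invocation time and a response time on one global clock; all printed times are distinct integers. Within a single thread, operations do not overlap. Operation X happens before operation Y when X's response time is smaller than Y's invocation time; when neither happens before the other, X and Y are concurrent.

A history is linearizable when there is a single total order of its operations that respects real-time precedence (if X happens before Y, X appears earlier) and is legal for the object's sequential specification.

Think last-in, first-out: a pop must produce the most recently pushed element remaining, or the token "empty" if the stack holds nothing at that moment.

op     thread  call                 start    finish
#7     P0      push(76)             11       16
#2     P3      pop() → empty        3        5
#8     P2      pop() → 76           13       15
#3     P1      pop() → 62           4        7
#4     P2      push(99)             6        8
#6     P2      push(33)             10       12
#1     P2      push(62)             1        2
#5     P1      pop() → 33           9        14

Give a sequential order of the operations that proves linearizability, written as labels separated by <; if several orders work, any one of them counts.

step 1: #1 push(62) — stack <62>
step 2: #3 pop() → 62 — stack <>
step 3: #2 pop() → empty — stack <>
step 4: #4 push(99) — stack <99>
step 5: #6 push(33) — stack <99,33>
step 6: #5 pop() → 33 — stack <99>
step 7: #7 push(76) — stack <99,76>
step 8: #8 pop() → 76 — stack <99>

#1 < #3 < #2 < #4 < #6 < #5 < #7 < #8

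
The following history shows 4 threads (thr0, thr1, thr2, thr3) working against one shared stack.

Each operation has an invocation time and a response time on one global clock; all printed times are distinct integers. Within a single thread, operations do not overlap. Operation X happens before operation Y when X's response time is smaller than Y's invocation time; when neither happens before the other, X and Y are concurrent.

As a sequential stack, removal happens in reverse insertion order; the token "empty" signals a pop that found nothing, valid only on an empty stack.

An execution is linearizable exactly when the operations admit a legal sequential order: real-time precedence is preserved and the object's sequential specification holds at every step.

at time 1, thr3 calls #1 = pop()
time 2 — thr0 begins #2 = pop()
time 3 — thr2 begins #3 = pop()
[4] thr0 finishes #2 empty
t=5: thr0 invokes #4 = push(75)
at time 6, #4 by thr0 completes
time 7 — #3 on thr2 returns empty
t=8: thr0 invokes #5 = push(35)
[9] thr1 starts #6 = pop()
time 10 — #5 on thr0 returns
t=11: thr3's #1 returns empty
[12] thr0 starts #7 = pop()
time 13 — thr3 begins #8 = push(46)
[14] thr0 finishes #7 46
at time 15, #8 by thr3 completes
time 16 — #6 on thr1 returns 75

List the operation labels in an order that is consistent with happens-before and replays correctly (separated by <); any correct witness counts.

step 1: #1 pop() → empty — stack <>
step 2: #2 pop() → empty — stack <>
step 3: #3 pop() → empty — stack <>
step 4: #4 push(75) — stack <75>
step 5: #6 pop() → 75 — stack <>
step 6: #5 push(35) — stack <35>
step 7: #8 push(46) — stack <35,46>
step 8: #7 pop() → 46 — stack <35>

#1 < #2 < #3 < #4 < #6 < #5 < #8 < #7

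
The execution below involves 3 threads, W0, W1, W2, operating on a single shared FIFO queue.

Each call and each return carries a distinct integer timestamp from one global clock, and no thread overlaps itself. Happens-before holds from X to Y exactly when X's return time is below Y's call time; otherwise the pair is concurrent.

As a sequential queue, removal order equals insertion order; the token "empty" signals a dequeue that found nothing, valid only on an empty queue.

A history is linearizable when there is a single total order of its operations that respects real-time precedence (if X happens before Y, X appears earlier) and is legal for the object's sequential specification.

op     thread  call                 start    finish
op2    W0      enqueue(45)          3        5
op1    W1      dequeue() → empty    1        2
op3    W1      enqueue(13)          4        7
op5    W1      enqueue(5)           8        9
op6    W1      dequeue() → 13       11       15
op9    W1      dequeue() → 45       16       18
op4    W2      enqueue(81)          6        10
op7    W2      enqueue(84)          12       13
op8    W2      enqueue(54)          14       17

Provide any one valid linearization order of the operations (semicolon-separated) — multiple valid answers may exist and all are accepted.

step 1: op1 dequeue() → empty — queue <>
step 2: op3 enqueue(13) — queue <13>
step 3: op2 enqueue(45) — queue <13,45>
step 4: op4 enqueue(81) — queue <13,45,81>
step 5: op5 enqueue(5) — queue <13,45,81,5>
step 6: op6 dequeue() → 13 — queue <45,81,5>
step 7: op7 enqueue(84) — queue <45,81,5,84>
step 8: op8 enqueue(54) — queue <45,81,5,84,54>
step 9: op9 dequeue() → 45 — queue <81,5,84,54>

op1; op3; op2; op4; op5; op6; op7; op8; op9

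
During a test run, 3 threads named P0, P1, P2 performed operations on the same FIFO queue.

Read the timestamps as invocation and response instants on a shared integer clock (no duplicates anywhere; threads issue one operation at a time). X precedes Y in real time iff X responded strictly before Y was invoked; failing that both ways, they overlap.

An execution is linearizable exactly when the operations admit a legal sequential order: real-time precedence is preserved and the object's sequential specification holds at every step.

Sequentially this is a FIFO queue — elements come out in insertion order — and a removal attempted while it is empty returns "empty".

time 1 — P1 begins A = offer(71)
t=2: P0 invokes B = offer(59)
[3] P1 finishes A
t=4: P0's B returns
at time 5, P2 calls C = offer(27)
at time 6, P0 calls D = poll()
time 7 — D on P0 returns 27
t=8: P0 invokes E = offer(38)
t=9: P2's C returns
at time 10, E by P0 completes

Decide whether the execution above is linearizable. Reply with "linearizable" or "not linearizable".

the violation lands at event 7, D's response at time 7: events 1..6 linearize, events 1..7 do not
3 completed operations, 2 real-time-consistent orders — every FIFO queue replay fails
completion choices over the 1 pending operation (C) were checked; none helps
sample order A, B, D (pending dropped) stalls at step 3 — D poll() → 27 has no legal effect
sample order B, A, D (pending dropped) stalls at step 3 — D poll() → 27 has no legal effect

not linearizable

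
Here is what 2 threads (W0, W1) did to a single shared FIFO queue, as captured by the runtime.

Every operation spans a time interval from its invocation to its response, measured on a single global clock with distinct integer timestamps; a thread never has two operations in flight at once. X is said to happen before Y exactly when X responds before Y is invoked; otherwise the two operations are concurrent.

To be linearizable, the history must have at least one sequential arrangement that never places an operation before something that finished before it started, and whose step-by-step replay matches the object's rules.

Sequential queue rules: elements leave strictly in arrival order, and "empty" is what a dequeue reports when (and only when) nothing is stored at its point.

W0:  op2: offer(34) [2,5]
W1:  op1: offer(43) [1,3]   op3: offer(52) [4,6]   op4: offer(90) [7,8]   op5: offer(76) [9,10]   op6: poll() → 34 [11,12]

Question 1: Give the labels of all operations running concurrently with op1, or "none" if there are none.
Answer: op2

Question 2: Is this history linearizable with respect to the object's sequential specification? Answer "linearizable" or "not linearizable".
one valid linearization: op2, op1, op3, op4, op5, op6
after step 1 (op2 offer(34)): queue <34>
after step 2 (op1 offer(43)): queue <34,43>
after step 3 (op3 offer(52)): queue <34,43,52>
after step 4 (op4 offer(90)): queue <34,43,52,90>
after step 5 (op5 offer(76)): queue <34,43,52,90,76>
after step 6 (op6 poll() → 34): queue <43,52,90,76>

linearizable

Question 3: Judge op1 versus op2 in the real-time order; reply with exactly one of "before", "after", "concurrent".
Answer: concurrent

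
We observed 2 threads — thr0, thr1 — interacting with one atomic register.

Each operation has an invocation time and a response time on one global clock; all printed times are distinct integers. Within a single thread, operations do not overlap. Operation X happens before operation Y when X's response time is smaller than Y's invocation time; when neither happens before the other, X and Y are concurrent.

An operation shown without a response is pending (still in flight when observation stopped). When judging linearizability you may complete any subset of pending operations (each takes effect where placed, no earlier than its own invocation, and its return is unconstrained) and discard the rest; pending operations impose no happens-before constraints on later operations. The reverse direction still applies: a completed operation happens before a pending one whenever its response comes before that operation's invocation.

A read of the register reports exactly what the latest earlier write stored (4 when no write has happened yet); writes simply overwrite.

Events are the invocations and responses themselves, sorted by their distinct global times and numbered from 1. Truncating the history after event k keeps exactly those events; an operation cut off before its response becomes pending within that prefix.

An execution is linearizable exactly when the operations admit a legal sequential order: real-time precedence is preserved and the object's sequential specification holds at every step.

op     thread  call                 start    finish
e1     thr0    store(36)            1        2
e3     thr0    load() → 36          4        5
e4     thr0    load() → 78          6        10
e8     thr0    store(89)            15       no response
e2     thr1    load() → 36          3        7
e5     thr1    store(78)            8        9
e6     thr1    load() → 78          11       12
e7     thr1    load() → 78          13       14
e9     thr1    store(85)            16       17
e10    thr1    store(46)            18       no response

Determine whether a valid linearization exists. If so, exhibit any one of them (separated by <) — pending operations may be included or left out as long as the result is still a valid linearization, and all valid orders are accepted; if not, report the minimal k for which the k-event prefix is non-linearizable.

linearizable — witness: e1 < e2 < e3 < e5 < e4 < e6 < e7 < e8 < e9

step 1: e1 store(36) — value 36
step 2: e2 load() → 36 — value 36
step 3: e3 load() → 36 — value 36
step 4: e5 store(78) — value 78
step 5: e4 load() → 78 — value 78
step 6: e6 load() → 78 — value 78
step 7: e7 load() → 78 — value 78
step 8: e8 store(89) (pending, included) — value 89
step 9: e9 store(85) — value 85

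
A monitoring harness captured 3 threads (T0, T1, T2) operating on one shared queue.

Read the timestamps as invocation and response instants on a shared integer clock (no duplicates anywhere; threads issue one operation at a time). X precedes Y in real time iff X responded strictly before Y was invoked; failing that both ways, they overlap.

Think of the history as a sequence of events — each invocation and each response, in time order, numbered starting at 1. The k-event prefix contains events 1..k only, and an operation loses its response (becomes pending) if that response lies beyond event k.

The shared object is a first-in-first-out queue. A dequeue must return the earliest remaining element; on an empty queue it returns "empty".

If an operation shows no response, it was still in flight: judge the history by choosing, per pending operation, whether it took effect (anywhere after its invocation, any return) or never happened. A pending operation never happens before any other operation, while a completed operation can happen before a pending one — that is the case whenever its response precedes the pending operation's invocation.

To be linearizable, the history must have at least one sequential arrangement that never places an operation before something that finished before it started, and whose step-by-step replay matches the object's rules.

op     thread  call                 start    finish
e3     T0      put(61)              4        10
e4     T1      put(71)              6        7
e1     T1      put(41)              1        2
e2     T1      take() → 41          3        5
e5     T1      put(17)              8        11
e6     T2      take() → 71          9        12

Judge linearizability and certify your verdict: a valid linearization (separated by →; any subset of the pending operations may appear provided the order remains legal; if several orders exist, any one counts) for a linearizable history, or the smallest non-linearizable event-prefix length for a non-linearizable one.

step 1: e1 put(41) — queue <41>
step 2: e2 take() → 41 — queue <>
step 3: e4 put(71) — queue <71>
step 4: e3 put(61) — queue <71,61>
step 5: e5 put(17) — queue <71,61,17>
step 6: e6 take() → 71 — queue <61,17>

linearizable — witness: e1 → e2 → e4 → e3 → e5 → e6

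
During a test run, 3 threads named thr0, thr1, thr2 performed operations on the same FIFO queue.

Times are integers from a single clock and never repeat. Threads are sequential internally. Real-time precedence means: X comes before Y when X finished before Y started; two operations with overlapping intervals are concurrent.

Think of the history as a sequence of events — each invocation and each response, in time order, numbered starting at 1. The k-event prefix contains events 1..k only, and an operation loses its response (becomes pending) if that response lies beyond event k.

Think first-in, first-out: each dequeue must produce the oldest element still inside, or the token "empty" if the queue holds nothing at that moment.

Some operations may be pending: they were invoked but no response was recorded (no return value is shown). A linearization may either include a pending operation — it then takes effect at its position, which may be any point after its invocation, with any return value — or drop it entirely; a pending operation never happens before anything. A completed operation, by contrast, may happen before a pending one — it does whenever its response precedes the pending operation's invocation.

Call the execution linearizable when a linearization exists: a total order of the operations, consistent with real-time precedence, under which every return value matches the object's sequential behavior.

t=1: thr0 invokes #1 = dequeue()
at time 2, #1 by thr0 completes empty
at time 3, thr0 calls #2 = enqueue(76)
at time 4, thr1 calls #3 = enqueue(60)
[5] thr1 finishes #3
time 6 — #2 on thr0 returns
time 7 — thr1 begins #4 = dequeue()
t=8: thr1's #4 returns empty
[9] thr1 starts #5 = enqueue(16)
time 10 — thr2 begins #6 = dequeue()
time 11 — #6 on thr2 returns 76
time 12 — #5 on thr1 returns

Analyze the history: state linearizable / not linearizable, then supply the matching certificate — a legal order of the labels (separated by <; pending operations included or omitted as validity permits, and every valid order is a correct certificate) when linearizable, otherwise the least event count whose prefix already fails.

not linearizable — minimal violating prefix: 8 events

already the first 8 events (up to #4's response at time 8) admit no linearization; the first 7 still do
checked exhaustively: 2 real-time-consistent orders of 4 completed operations, zero legal FIFO queue replays
sample order #1, #2, #3, #4 stalls at step 4 — #4 dequeue() → empty has no legal effect
sample order #1, #3, #2, #4 stalls at step 4 — #4 dequeue() → empty has no legal effect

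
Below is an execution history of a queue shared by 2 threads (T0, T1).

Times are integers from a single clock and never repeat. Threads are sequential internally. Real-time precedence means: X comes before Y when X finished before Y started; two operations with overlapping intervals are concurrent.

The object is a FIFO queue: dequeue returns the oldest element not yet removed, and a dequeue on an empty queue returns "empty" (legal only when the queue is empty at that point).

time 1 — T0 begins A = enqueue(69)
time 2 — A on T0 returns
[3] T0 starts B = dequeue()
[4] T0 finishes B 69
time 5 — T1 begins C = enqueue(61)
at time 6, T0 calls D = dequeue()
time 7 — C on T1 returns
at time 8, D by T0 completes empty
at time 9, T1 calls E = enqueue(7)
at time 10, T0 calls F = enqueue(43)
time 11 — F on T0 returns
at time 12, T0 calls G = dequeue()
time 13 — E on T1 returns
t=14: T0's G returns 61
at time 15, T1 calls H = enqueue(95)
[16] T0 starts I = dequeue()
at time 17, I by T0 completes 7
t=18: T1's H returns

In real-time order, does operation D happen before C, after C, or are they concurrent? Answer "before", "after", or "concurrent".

D spans [6,8], C spans [5,7]
the intervals overlap in both directions

concurrent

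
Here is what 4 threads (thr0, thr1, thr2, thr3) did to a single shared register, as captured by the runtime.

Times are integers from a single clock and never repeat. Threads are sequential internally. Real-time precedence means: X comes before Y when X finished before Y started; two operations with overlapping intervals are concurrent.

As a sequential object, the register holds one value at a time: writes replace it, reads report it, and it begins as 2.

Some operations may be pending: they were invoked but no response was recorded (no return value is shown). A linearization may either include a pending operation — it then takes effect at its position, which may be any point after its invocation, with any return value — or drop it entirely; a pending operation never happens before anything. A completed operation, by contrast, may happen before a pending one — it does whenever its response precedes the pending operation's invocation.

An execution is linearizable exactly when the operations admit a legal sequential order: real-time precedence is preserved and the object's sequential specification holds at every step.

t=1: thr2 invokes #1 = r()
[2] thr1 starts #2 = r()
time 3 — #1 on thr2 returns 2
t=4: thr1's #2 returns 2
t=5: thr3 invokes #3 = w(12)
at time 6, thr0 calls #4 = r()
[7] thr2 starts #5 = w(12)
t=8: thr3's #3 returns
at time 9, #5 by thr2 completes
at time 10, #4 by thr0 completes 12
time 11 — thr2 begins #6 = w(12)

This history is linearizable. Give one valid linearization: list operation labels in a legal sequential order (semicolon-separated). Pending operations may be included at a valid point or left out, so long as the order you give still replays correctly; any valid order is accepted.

1. #1 r() → 2, leaving value 2
2. #2 r() → 2, leaving value 2
3. #3 w(12), leaving value 12
4. #4 r() → 12, leaving value 12
5. #5 w(12), leaving value 12

#1; #2; #3; #4; #5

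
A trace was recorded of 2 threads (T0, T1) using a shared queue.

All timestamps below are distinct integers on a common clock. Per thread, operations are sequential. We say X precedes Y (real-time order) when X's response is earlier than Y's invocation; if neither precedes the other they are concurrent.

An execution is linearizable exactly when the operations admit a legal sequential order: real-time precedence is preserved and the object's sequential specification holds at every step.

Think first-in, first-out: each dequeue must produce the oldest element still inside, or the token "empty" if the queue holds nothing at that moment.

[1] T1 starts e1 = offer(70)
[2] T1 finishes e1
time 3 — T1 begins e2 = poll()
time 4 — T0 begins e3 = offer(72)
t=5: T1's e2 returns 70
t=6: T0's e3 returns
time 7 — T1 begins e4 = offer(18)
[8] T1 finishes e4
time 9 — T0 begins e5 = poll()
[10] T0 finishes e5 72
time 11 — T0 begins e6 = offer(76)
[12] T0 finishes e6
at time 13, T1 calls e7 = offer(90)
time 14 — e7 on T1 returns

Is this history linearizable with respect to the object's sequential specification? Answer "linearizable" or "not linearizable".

linearizable

witness order: e1, e2, e3, e4, e5, e6, e7
after step 1 (e1 offer(70)): queue <70>
after step 2 (e2 poll() → 70): queue <>
after step 3 (e3 offer(72)): queue <72>
after step 4 (e4 offer(18)): queue <72,18>
after step 5 (e5 poll() → 72): queue <18>
after step 6 (e6 offer(76)): queue <18,76>
after step 7 (e7 offer(90)): queue <18,76,90>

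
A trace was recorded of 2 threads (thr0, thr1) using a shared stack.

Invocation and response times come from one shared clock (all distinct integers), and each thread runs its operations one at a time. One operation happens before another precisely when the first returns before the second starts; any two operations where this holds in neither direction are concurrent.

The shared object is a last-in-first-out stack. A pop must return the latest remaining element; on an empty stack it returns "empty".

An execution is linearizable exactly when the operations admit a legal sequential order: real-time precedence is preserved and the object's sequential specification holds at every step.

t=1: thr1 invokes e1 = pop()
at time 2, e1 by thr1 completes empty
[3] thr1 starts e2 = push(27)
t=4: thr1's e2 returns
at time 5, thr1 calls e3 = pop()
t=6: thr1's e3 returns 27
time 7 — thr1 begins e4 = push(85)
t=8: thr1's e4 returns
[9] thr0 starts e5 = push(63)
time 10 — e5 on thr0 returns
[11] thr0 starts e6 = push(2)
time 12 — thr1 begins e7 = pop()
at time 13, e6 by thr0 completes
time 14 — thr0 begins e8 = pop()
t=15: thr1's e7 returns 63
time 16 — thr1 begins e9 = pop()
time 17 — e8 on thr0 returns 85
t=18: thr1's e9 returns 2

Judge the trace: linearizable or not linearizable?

linearizable

one valid linearization: e1, e2, e3, e4, e5, e7, e6, e9, e8
after step 1 (e1 pop() → empty): stack <>
after step 2 (e2 push(27)): stack <27>
after step 3 (e3 pop() → 27): stack <>
after step 4 (e4 push(85)): stack <85>
after step 5 (e5 push(63)): stack <85,63>
after step 6 (e7 pop() → 63): stack <85>
after step 7 (e6 push(2)): stack <85,2>
after step 8 (e9 pop() → 2): stack <85>
after step 9 (e8 pop() → 85): stack <>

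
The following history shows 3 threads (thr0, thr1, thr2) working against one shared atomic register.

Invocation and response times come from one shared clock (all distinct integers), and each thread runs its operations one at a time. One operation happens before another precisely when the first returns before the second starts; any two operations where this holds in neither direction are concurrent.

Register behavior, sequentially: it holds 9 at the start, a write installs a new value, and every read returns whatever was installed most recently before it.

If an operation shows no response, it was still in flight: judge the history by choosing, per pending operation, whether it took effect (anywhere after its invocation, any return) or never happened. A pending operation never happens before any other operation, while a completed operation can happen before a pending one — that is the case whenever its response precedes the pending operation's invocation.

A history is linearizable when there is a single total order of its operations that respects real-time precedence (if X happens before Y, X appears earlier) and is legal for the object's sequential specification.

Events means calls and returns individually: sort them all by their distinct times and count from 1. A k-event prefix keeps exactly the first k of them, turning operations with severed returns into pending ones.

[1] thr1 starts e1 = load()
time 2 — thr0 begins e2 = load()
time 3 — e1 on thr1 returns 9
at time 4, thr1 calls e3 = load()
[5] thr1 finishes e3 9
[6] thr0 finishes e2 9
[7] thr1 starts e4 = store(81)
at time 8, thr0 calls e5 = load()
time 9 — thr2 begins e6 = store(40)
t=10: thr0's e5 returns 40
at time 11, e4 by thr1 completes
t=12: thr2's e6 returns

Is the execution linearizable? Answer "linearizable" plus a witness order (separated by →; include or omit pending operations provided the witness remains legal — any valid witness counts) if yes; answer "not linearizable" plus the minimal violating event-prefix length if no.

linearizable — witness: e1 → e2 → e3 → e4 → e6 → e5

1. e1 load() → 9, leaving value 9
2. e2 load() → 9, leaving value 9
3. e3 load() → 9, leaving value 9
4. e4 store(81), leaving value 81
5. e6 store(40), leaving value 40
6. e5 load() → 40, leaving value 40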